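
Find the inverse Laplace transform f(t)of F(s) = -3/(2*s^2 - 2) -3*sinh(t)/2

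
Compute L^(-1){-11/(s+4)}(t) -11*exp(-4*t)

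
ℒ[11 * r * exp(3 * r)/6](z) 11/(6 * (z - 3)^2)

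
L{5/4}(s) 5/(4*s)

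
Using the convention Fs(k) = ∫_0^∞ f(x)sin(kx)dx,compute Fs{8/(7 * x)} 4 * pi/7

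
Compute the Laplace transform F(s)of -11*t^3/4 -33/(2*s^4)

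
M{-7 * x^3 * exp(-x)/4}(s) -7 * gamma(s + 3)/4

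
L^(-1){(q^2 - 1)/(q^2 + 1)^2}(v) v * cos(v)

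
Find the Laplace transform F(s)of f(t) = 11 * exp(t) 11/(s - 1)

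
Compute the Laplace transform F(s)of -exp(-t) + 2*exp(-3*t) 2/(s + 3) - 1/(s + 1)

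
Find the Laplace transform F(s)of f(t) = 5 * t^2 10/s^3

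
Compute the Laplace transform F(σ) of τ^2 2/σ^3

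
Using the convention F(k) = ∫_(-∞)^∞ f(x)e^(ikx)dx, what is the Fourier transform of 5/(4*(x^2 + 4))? 5*pi*exp(-2*Abs(k))/8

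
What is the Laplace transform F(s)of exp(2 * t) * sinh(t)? 1/((s - 2)^2 - 1)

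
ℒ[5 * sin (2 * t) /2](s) 5/ (s^2 + 4) 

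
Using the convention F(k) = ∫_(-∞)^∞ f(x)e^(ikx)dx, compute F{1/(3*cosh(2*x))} pi/(6*cosh(pi*k/4))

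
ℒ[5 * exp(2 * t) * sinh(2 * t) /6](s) 5/(3 * s * (s - 4) ) 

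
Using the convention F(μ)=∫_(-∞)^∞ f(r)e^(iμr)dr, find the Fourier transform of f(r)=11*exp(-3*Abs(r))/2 33/(μ^2 + 9)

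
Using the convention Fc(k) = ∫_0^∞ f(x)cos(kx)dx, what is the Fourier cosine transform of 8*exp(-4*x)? 32/(k^2+16)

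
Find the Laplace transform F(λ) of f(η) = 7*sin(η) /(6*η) 7*atan(1/λ) /6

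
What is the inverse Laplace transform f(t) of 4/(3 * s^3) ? 2 * t^2/3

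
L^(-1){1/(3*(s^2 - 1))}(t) sinh(t)/3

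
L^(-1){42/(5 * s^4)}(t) 7 * t^3/5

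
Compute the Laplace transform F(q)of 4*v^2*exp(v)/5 8/(5*(q - 1)^3)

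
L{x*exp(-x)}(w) (w + 1)^(-2)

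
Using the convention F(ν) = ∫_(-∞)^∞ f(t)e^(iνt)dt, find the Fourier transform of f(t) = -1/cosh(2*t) -pi/(2*cosh(pi*ν/4))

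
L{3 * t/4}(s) 3/(4 * s^2)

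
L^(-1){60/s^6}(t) t^5/2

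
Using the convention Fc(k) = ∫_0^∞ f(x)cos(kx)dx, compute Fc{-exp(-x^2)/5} -sqrt(pi)*exp(-k^2/4)/10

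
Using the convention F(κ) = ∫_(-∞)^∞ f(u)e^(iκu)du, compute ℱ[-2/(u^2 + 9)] -2*pi*exp(-3*Abs(κ))/3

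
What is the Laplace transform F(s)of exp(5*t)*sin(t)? 1/((s - 5)^2 + 1)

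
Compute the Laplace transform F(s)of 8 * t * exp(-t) 8/(s + 1)^2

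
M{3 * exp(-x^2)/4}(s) 3 * gamma(s/2)/8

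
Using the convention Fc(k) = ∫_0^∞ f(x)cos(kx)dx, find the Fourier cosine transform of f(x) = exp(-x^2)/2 sqrt(pi)*exp(-k^2/4)/4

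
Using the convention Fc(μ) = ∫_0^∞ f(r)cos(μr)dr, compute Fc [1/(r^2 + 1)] pi*exp(-μ)/2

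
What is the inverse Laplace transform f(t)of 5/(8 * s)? 5/8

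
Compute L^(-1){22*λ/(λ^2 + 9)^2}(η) 11*η*sin(3*η)/3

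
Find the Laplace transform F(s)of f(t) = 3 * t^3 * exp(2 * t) 18/(s - 2)^4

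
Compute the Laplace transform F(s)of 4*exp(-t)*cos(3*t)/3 4*(s + 1)/(3*((s + 1)^2 + 9))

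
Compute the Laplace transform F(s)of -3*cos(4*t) -3*s/(s^2 + 16)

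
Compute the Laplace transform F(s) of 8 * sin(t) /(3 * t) 8 * atan(1/s) /3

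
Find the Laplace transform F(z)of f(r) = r z^(-2)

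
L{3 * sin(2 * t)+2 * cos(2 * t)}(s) 6/(s^2+4)+2 * s/(s^2+4)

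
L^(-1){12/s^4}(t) 2 * t^3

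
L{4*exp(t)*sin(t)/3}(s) 4/(3*((s - 1)^2 + 1))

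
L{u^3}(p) 6/p^4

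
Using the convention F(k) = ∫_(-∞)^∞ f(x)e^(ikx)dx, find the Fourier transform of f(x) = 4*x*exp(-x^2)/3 2*I*sqrt(pi)*k*exp(-k^2/4)/3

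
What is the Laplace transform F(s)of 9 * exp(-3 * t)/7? 9/(7 * (s + 3))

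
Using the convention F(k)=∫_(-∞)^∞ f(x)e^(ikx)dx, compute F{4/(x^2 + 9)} 4*pi*exp(-3*Abs(k))/3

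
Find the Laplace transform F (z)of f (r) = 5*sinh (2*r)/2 5/ (z^2 - 4)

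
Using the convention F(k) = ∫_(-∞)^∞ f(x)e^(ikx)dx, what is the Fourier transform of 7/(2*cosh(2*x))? 7*pi/(4*cosh(pi*k/4))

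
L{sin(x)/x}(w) atan(1/w)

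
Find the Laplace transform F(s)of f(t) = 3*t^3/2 9/s^4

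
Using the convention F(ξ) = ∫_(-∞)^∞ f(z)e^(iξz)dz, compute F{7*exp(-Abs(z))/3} 14/(3*(ξ^2 + 1))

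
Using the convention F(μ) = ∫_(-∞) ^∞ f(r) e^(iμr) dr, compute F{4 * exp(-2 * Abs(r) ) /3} 16/(3 * (μ^2 + 4) ) 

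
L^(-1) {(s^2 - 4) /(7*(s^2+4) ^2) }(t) t*cos(2*t) /7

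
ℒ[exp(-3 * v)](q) 1/(q + 3)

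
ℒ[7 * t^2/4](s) 7/(2 * s^3)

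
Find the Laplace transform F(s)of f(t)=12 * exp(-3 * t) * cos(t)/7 12 * (s + 3)/(7 * ((s + 3)^2 + 1))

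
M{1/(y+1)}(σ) pi*csc(pi*σ)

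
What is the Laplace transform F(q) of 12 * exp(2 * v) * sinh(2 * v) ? 24/(q * (q - 4) ) 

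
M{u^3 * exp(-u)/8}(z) gamma(z + 3)/8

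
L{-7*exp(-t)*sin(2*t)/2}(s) -7/((s + 1)^2 + 4)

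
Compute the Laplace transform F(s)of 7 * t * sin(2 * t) 28 * s/(s^2+4)^2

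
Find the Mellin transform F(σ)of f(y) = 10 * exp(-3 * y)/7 10 * gamma(σ)/(7 * 3^σ)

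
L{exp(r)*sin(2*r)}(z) 2/((z - 1)^2 + 4)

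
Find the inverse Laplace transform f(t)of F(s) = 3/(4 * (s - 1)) 3 * exp(t)/4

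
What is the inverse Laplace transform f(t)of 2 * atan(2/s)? 2 * sin(2 * t)/t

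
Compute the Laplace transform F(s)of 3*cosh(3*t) 3*s/(s^2 - 9)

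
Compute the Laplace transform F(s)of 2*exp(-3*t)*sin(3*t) 6/((s + 3)^2 + 9)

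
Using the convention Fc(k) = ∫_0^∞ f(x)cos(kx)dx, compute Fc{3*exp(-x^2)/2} 3*sqrt(pi)*exp(-k^2/4)/4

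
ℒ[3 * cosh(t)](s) 3 * s/(s^2 - 1)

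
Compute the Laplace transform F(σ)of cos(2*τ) σ/(σ^2 + 4)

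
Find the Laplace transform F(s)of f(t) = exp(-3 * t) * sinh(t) 1/((s + 3)^2 - 1)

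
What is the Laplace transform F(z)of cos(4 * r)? z/(z^2 + 16)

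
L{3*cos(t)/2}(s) 3*s/(2*(s^2 + 1))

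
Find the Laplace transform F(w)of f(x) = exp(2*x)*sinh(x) 1/((w - 2)^2-1)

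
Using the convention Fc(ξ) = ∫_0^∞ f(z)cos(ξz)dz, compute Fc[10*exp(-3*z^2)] 5*sqrt(3)*sqrt(pi)*exp(-ξ^2/12)/3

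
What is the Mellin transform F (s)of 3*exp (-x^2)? 3*gamma (s/2)/2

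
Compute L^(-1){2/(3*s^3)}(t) t^2/3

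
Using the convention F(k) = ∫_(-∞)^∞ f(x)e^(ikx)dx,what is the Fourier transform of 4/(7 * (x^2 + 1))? 4 * pi * exp(-Abs(k))/7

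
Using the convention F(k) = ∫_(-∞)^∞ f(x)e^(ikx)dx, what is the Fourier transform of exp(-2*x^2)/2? sqrt(2)*sqrt(pi)*exp(-k^2/8)/4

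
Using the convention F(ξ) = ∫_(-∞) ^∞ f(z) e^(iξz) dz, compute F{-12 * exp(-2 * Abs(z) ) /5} -48/(5 * ξ^2 + 20) 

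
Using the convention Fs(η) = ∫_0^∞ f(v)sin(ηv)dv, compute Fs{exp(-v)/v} atan(η)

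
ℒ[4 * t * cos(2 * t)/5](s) 4 * (s^2 - 4)/(5 * (s^2 + 4)^2)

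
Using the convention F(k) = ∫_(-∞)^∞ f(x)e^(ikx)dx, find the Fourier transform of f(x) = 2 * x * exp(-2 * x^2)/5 sqrt(2) * I * sqrt(pi) * k * exp(-k^2/8)/20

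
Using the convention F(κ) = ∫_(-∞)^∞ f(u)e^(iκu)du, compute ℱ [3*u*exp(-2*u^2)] 3*sqrt(2)*I*sqrt(pi)*κ*exp(-κ^2/8)/8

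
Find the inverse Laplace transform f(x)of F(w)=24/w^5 x^4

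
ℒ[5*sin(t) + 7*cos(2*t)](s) 7*s/(s^2 + 4) + 5/(s^2 + 1)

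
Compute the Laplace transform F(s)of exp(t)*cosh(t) (s - 1)/(s*(s - 2))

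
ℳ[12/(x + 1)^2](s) -12 * pi * (s - 1)/sin(pi * s)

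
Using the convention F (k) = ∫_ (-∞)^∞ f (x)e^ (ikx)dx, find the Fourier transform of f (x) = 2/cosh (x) 2 * pi/cosh (pi * k/2)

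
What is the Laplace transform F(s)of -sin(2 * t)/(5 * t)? -atan(2/s)/5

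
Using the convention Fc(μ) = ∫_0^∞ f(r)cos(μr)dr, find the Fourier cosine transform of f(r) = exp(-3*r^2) sqrt(3)*sqrt(pi)*exp(-μ^2/12)/6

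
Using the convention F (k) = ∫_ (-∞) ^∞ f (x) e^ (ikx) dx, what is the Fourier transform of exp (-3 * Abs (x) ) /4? 3/ (2 * (k^2 + 9) ) 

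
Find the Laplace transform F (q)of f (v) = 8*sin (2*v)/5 16/ (5*(q^2 + 4))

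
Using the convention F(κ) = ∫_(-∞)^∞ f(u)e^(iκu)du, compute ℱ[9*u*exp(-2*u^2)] 9*sqrt(2)*I*sqrt(pi)*κ*exp(-κ^2/8)/8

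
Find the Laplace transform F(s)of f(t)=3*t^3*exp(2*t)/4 9/(2*(s - 2)^4)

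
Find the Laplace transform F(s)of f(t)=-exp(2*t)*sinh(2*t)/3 -2/(3*s*(s - 4))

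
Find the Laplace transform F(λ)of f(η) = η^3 6/λ^4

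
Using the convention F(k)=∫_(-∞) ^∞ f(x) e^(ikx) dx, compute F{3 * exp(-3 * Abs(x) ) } 18/(k^2 + 9) 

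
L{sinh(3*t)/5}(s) 3/(5*(s^2 - 9))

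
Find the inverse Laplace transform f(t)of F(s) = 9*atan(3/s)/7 9*sin(3*t)/(7*t)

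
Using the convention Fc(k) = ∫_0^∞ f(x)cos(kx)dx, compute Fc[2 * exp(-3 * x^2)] sqrt(3) * sqrt(pi) * exp(-k^2/12)/3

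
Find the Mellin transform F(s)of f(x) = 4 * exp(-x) 4 * gamma(s)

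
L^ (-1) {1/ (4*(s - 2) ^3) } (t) t^2*exp (2*t) /8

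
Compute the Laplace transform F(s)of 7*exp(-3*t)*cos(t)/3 7*(s + 3)/(3*((s + 3)^2 + 1))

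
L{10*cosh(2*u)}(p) 10*p/(p^2 - 4)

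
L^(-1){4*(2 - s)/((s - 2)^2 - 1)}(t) -4*exp(2*t)*cosh(t)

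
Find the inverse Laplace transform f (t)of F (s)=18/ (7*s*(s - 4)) 9*exp (2*t)*sinh (2*t)/7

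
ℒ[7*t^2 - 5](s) 14/s^3 - 5/s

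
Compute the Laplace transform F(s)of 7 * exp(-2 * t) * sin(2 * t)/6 7/(3 * ((s + 2)^2 + 4))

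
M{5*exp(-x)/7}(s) 5*gamma(s)/7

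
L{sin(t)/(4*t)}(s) atan(1/s)/4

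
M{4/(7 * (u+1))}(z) 4 * pi * csc(pi * z)/7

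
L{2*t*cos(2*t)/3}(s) 2*(s^2 - 4)/(3*(s^2 + 4)^2)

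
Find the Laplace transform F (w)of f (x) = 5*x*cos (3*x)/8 5*(w^2-9)/ (8*(w^2 + 9)^2)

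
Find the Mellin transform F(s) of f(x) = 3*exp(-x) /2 3*gamma(s) /2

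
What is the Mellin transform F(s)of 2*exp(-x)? 2*gamma(s)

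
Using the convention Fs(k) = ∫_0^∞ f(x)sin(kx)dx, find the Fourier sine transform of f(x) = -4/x -2 * pi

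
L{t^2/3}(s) 2/(3*s^3)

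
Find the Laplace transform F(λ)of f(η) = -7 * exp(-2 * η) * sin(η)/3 -7/(3 * (λ + 2)^2 + 3)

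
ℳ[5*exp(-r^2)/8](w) 5*gamma(w/2)/16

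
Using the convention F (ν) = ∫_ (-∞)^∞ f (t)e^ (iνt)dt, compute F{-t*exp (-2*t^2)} -sqrt (2)*I*sqrt (pi)*ν*exp (-ν^2/8)/8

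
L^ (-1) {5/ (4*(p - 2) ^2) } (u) 5*u*exp (2*u) /4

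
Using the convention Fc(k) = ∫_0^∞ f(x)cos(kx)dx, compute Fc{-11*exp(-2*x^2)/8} -11*sqrt(2)*sqrt(pi)*exp(-k^2/8)/32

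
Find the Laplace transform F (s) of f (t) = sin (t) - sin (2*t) 1/ (s^2 + 1) - 2/ (s^2 + 4) 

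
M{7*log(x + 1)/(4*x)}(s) -7*pi*csc(pi*s)/(4*s - 4)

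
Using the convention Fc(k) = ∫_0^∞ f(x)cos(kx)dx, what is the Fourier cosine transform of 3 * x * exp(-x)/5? 3 * (1 - k^2)/(5 * (k^2 + 1)^2)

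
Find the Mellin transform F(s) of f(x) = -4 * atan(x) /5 2 * pi * sec(pi * s/2) /(5 * s) 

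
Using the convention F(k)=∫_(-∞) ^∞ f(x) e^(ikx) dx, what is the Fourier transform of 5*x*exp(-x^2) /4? 5*I*sqrt(pi)*k*exp(-k^2/4) /8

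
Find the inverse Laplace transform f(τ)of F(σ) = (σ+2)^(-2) τ*exp(-2*τ)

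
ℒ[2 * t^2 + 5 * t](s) 4/s^3 + 5/s^2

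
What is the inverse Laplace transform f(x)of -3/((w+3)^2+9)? -exp(-3*x)*sin(3*x)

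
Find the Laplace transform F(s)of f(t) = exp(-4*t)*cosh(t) (s + 4)/((s + 4)^2-1)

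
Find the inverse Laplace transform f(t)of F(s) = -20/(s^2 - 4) -10 * sinh(2 * t)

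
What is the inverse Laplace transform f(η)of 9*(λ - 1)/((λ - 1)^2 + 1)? 9*exp(η)*cos(η)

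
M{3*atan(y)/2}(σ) -3*pi*sec(pi*σ/2)/(4*σ)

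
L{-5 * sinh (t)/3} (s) -5/ (3 * s^2 - 3)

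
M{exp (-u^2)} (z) gamma (z/2)/2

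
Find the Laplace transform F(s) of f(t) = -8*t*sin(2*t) -32*s/(s^2 + 4) ^2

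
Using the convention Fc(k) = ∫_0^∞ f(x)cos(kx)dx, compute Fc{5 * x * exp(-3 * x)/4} 5 * (9 - k^2)/(4 * (k^2+9)^2)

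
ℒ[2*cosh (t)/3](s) 2*s/ (3*(s^2 - 1))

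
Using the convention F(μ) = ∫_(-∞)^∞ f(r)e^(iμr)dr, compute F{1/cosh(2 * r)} pi/(2 * cosh(pi * μ/4))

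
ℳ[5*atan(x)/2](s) -5*pi*sec(pi*s/2)/(4*s)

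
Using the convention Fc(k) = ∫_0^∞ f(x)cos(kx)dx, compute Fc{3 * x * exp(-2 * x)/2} 3 * (4 - k^2)/(2 * (k^2+4)^2)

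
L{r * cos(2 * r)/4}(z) (z^2 - 4)/(4 * (z^2 + 4)^2)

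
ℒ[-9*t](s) -9/s^2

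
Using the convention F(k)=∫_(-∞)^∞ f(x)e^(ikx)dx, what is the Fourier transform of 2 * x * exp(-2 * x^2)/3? sqrt(2) * I * sqrt(pi) * k * exp(-k^2/8)/12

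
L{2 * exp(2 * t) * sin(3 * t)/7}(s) 6/(7 * ((s - 2)^2 + 9))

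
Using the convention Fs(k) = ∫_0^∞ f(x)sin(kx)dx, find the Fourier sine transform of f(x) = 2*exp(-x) 2*k/(k^2 + 1)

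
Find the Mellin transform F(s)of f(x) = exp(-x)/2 gamma(s)/2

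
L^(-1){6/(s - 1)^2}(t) 6 * t * exp(t)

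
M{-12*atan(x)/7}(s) 6*pi*sec(pi*s/2)/(7*s)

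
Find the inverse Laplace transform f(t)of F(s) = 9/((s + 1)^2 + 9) 3*exp(-t)*sin(3*t)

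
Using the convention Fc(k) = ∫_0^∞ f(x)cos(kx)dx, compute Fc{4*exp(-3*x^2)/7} 2*sqrt(3)*sqrt(pi)*exp(-k^2/12)/21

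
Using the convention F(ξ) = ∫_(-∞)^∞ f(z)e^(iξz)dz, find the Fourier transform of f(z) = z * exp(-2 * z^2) sqrt(2) * I * sqrt(pi) * ξ * exp(-ξ^2/8)/8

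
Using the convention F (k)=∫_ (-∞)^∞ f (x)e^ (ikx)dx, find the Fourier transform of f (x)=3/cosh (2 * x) 3 * pi/ (2 * cosh (pi * k/4))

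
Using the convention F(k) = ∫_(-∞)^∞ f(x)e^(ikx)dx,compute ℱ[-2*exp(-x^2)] -2*sqrt(pi)*exp(-k^2/4)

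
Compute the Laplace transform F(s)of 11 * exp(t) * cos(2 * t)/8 11 * (s - 1)/(8 * ((s - 1)^2 + 4))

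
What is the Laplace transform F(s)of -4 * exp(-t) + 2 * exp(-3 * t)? 2/(s + 3) - 4/(s + 1)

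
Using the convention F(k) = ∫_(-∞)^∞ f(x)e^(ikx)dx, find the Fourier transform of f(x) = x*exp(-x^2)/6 I*sqrt(pi)*k*exp(-k^2/4)/12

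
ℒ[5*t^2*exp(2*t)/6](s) 5/(3*(s - 2)^3)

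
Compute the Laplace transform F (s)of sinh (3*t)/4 3/ (4*(s^2 - 9))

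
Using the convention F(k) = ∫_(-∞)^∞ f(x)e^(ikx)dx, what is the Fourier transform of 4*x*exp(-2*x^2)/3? sqrt(2)*I*sqrt(pi)*k*exp(-k^2/8)/6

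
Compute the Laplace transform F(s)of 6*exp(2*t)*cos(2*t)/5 6*(s - 2)/(5*((s - 2)^2 + 4))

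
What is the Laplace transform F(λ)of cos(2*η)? λ/(λ^2 + 4)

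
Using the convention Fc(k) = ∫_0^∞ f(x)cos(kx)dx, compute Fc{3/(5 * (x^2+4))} 3 * pi * exp(-2 * k)/20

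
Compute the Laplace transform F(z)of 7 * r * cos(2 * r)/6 7 * (z^2-4)/(6 * (z^2+4)^2)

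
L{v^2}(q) 2/q^3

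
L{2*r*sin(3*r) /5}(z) 12*z/(5*(z^2+9) ^2) 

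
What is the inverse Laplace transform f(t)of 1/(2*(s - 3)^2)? t*exp(3*t)/2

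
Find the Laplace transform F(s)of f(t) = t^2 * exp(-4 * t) 2/(s + 4)^3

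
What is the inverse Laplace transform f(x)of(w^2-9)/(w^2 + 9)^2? x*cos(3*x)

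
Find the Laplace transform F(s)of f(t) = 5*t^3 30/s^4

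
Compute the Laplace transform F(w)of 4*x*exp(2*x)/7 4/(7*(w - 2)^2)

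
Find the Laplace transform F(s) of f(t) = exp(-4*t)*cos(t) (s + 4) /((s + 4) ^2 + 1) 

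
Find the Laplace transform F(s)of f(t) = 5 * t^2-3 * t 10/s^3-3/s^2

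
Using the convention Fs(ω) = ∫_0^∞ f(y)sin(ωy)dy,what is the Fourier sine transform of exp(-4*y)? ω/(ω^2 + 16)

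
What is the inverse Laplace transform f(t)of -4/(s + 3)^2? -4 * t * exp(-3 * t)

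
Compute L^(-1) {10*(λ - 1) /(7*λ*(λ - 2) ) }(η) 10*exp(η)*cosh(η) /7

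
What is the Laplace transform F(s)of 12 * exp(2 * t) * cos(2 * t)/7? 12 * (s - 2)/(7 * ((s - 2)^2 + 4))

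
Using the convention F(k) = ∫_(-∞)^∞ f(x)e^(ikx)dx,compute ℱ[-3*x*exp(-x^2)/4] -3*I*sqrt(pi)*k*exp(-k^2/4)/8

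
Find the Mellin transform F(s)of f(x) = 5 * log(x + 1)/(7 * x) -5 * pi * csc(pi * s)/(7 * s - 7)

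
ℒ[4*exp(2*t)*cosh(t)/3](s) 4*(s - 2)/(3*((s - 2)^2 - 1))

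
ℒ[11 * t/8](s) 11/ (8 * s^2)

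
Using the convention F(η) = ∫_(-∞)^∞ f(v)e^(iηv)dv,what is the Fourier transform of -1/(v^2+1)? -pi*exp(-Abs(η))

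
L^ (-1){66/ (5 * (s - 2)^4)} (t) 11 * t^3 * exp (2 * t)/5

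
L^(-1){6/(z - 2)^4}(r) r^3*exp(2*r)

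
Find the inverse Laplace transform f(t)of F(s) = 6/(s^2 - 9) 2*sinh(3*t)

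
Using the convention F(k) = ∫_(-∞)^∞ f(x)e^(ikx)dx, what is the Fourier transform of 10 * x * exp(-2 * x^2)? 5 * sqrt(2) * I * sqrt(pi) * k * exp(-k^2/8)/4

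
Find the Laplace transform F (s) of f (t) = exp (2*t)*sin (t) 1/ ( (s - 2) ^2 + 1) 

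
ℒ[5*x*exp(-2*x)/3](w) 5/(3*(w + 2)^2)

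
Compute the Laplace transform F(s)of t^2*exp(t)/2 (s - 1)^(-3)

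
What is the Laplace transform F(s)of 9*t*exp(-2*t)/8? 9/(8*(s + 2)^2)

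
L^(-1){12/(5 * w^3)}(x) 6 * x^2/5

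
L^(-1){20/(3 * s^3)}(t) 10 * t^2/3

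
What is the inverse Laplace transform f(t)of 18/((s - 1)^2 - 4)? 9*exp(t)*sinh(2*t)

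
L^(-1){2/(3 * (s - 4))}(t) 2 * exp(4 * t)/3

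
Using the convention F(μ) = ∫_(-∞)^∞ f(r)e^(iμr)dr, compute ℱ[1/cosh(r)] pi/cosh(pi*μ/2)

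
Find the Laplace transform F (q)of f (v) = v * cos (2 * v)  (q^2-4)/ (q^2 + 4)^2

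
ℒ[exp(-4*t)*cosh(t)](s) (s + 4)/((s + 4)^2-1)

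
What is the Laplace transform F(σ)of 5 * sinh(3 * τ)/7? 15/(7 * (σ^2 - 9))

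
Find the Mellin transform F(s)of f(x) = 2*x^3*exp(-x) 2*gamma(s + 3)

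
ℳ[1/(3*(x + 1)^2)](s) (-pi*s + pi)/(3*sin(pi*s))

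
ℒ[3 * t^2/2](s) 3/s^3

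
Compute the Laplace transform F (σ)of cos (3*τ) σ/ (σ^2 + 9)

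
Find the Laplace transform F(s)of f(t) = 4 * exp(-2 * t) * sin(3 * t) 12/((s + 2)^2 + 9)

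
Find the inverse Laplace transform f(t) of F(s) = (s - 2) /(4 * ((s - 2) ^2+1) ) exp(2 * t) * cos(t) /4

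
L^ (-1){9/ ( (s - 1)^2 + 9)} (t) 3*exp (t)*sin (3*t)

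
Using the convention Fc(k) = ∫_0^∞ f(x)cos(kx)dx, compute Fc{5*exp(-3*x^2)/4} 5*sqrt(3)*sqrt(pi)*exp(-k^2/12)/24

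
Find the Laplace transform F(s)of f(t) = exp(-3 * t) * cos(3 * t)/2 (s+3)/(2 * ((s+3)^2+9))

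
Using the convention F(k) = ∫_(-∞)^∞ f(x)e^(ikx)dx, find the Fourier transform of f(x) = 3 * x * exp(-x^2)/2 3 * I * sqrt(pi) * k * exp(-k^2/4)/4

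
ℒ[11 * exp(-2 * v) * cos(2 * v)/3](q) 11 * (q + 2)/(3 * ((q + 2)^2 + 4))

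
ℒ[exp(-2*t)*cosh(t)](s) (s + 2)/((s + 2)^2 - 1)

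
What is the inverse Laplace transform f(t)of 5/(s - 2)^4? 5*t^3*exp(2*t)/6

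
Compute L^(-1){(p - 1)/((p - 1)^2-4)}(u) exp(u) * cosh(2 * u)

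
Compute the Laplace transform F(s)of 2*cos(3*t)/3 2*s/(3*(s^2 + 9))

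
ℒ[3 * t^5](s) 360/s^6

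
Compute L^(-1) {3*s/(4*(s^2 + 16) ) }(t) 3*cos(4*t) /4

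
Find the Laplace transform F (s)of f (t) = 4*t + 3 3/s + 4/s^2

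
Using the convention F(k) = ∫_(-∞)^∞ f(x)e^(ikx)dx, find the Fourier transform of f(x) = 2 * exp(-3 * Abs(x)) 12/(k^2 + 9)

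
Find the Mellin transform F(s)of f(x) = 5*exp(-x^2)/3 5*gamma(s/2)/6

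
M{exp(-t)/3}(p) gamma(p)/3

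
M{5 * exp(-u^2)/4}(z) 5 * gamma(z/2)/8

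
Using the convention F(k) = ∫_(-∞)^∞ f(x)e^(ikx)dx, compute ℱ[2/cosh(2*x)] pi/cosh(pi*k/4)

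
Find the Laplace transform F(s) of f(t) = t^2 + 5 5/s + 2/s^3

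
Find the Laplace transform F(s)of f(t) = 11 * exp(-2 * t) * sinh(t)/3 11/(3 * ((s + 2)^2 - 1))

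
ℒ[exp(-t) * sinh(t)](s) 1/(s * (s + 2))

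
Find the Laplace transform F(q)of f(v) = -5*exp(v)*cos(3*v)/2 5*(1 - q)/(2*((q - 1)^2 + 9))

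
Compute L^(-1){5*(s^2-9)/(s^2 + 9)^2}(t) 5*t*cos(3*t)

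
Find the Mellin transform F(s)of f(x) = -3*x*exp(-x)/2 -3*gamma(s + 1)/2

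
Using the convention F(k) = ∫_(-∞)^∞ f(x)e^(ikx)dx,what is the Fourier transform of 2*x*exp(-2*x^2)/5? sqrt(2)*I*sqrt(pi)*k*exp(-k^2/8)/20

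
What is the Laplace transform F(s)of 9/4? 9/(4*s)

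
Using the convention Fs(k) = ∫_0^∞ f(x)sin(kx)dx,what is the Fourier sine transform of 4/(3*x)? 2*pi/3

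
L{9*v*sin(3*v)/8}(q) 27*q/(4*(q^2 + 9)^2)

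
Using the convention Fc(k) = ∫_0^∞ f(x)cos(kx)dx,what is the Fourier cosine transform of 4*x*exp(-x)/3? 4*(1 - k^2)/(3*(k^2+1)^2)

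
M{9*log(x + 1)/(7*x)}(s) -9*pi*csc(pi*s)/(7*s - 7)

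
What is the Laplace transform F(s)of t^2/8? 1/(4 * s^3)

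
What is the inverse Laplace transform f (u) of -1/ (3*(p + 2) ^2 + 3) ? -exp (-2*u)*sin (u) /3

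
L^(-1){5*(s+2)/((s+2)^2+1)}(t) 5*exp(-2*t)*cos(t)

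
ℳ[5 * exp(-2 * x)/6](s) 5 * gamma(s)/(6 * 2^s)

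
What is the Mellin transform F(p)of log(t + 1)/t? -pi*csc(pi*p)/(p - 1)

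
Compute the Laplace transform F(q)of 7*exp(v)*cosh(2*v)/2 7*(q - 1)/(2*((q - 1)^2-4))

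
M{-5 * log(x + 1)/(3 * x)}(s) 5 * pi * csc(pi * s)/(3 * (s - 1))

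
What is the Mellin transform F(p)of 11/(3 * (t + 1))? 11 * pi * csc(pi * p)/3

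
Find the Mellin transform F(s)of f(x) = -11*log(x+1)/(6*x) 11*pi*csc(pi*s)/(6*(s - 1))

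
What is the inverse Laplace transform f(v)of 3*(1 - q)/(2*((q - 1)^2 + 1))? -3*exp(v)*cos(v)/2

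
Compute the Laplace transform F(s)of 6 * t 6/s^2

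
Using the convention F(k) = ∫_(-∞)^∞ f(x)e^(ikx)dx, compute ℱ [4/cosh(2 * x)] 2 * pi/cosh(pi * k/4)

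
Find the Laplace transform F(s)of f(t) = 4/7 4/(7 * s)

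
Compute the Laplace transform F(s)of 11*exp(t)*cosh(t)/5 11*(s - 1)/(5*s*(s - 2))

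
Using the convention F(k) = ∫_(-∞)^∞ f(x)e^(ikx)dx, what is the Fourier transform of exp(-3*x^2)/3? sqrt(3)*sqrt(pi)*exp(-k^2/12)/9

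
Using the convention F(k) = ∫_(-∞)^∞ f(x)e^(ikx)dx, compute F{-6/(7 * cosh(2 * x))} -3 * pi/(7 * cosh(pi * k/4))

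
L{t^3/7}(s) 6/(7 * s^4)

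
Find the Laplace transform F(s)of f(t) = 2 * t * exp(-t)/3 2/(3 * (s + 1)^2)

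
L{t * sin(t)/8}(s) s/(4 * (s^2 + 1)^2)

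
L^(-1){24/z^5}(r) r^4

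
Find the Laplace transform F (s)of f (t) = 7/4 7/ (4 * s)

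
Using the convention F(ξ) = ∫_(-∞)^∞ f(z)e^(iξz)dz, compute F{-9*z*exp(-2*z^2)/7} -9*sqrt(2)*I*sqrt(pi)*ξ*exp(-ξ^2/8)/56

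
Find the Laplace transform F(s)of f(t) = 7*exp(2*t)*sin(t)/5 7/(5*((s - 2)^2 + 1))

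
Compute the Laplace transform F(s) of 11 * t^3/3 22/s^4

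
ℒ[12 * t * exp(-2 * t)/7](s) 12/(7 * (s + 2)^2)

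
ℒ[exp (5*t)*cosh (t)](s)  (s - 5)/ ( (s - 5)^2 - 1)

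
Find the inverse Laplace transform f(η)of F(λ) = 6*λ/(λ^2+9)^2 η*sin(3*η)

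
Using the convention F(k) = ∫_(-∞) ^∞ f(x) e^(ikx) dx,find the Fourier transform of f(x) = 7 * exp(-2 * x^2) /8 7 * sqrt(2) * sqrt(pi) * exp(-k^2/8) /16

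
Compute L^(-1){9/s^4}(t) 3*t^3/2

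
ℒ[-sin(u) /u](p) -atan(1/p) 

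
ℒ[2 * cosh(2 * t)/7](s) 2 * s/(7 * (s^2 - 4))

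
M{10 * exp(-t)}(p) 10 * gamma(p)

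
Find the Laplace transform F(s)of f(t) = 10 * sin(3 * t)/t 10 * atan(3/s)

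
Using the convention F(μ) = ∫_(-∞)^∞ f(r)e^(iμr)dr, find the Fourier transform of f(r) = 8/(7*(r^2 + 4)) 4*pi*exp(-2*Abs(μ))/7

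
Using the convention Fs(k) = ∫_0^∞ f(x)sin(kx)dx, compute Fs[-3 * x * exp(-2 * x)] -12 * k/(k^2+4)^2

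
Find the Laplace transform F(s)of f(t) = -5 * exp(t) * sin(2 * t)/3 -10/(3 * (s - 1)^2 + 12)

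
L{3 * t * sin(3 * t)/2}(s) 9 * s/(s^2 + 9)^2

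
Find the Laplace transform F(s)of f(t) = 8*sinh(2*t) 16/(s^2-4)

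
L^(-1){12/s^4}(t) 2*t^3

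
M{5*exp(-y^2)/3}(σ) 5*gamma(σ/2)/6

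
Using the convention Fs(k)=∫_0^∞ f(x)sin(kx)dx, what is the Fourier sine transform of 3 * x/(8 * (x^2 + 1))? 3 * pi * exp(-k)/16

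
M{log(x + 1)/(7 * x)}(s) -pi * csc(pi * s)/(7 * s - 7)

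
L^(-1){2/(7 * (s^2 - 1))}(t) 2 * sinh(t)/7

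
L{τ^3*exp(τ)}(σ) 6/(σ - 1)^4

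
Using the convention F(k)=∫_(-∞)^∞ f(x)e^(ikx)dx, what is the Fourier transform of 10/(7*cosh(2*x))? 5*pi/(7*cosh(pi*k/4))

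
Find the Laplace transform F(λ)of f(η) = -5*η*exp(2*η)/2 -5/(2*(λ - 2)^2)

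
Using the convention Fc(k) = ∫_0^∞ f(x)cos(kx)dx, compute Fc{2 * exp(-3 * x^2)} sqrt(3) * sqrt(pi) * exp(-k^2/12)/3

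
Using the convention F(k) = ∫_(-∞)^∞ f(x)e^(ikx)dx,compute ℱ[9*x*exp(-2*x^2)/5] 9*sqrt(2)*I*sqrt(pi)*k*exp(-k^2/8)/40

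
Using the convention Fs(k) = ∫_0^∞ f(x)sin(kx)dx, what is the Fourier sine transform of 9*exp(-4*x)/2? 9*k/(2*(k^2 + 16))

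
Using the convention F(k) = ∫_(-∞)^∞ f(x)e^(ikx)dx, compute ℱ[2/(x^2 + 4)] pi * exp(-2 * Abs(k))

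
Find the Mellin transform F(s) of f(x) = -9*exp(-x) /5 -9*gamma(s) /5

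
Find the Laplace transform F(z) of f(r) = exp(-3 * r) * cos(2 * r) (z+3) /((z+3) ^2+4) 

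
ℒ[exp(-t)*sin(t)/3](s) 1/(3*((s + 1)^2 + 1))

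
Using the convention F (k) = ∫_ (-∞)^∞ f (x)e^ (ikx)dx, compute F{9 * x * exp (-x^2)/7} 9 * I * sqrt (pi) * k * exp (-k^2/4)/14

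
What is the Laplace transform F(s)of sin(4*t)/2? 2/(s^2 + 16)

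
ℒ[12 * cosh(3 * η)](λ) 12 * λ/(λ^2-9)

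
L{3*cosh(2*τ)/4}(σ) 3*σ/(4*(σ^2 - 4))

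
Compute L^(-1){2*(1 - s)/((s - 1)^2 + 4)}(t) -2*exp(t)*cos(2*t)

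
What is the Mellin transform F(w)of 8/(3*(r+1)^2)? -8*pi*(w - 1)/(3*sin(pi*w))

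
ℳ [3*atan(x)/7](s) -3*pi*sec(pi*s/2)/(14*s)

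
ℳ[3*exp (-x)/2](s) 3*gamma (s)/2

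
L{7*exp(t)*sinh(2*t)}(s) 14/((s - 1)^2 - 4)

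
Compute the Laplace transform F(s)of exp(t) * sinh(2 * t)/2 1/((s - 1)^2 - 4)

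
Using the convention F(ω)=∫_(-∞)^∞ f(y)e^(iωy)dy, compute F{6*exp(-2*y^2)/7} 3*sqrt(2)*sqrt(pi)*exp(-ω^2/8)/7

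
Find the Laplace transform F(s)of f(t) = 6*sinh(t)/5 6/(5*(s^2-1))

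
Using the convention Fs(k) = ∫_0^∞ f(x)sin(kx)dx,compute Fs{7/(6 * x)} 7 * pi/12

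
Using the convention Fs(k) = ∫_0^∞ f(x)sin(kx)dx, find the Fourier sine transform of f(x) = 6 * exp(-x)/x 6 * atan(k)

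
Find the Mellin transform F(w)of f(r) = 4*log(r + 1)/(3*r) -4*pi*csc(pi*w)/(3*w - 3)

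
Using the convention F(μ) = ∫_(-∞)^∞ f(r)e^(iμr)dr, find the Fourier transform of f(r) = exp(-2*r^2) sqrt(2)*sqrt(pi)*exp(-μ^2/8)/2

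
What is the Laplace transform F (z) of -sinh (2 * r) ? -2/ (z^2 - 4) 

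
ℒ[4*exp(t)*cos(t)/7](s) 4*(s - 1)/(7*((s - 1)^2 + 1))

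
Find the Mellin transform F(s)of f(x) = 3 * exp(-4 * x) 3 * gamma(s)/4^s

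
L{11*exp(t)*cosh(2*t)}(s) 11*(s - 1)/((s - 1)^2 - 4)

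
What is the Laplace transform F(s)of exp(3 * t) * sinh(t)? 1/((s - 3)^2 - 1)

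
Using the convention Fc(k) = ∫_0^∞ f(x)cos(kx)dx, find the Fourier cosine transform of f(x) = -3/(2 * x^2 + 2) -3 * pi * exp(-k)/4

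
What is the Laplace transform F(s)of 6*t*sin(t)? 12*s/(s^2 + 1)^2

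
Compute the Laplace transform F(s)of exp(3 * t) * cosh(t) (s - 3)/((s - 3)^2-1)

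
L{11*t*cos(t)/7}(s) 11*(s^2 - 1)/(7*(s^2 + 1)^2)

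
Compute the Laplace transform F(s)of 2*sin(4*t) 8/(s^2 + 16)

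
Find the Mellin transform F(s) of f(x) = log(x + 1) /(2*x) -pi*csc(pi*s) /(2*s - 2) 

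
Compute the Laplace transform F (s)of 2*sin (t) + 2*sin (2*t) 4/ (s^2 + 4) + 2/ (s^2 + 1)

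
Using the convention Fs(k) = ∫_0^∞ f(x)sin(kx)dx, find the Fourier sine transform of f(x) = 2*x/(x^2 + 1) pi*exp(-k)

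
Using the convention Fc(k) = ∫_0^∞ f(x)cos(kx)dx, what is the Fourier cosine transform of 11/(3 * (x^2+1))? 11 * pi * exp(-k)/6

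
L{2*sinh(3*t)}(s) 6/(s^2 - 9)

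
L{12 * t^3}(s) 72/s^4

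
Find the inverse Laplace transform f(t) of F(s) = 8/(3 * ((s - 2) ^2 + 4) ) 4 * exp(2 * t) * sin(2 * t) /3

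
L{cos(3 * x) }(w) w/(w^2 + 9) 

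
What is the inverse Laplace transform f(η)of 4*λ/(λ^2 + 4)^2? η*sin(2*η)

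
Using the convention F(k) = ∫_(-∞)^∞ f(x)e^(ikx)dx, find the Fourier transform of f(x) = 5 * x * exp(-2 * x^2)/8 5 * sqrt(2) * I * sqrt(pi) * k * exp(-k^2/8)/64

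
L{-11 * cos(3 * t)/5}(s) -11 * s/(5 * s^2 + 45)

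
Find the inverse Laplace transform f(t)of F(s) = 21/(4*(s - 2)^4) 7*t^3*exp(2*t)/8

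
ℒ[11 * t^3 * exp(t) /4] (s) 33/(2 * (s - 1) ^4) 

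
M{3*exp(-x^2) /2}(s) 3*gamma(s/2) /4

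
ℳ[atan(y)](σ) -pi * sec(pi * σ/2)/(2 * σ)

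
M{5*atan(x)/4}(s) -5*pi*sec(pi*s/2)/(8*s)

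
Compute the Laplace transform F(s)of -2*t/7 -2/(7*s^2)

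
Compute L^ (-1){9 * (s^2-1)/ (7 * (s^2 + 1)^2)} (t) 9 * t * cos (t)/7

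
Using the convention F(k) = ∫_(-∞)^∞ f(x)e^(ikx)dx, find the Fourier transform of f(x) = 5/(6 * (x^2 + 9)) 5 * pi * exp(-3 * Abs(k))/18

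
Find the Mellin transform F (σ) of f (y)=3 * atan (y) -3 * pi * sec (pi * σ/2) / (2 * σ) 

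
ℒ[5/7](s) 5/(7*s)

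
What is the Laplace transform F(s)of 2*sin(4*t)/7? 8/(7*(s^2 + 16))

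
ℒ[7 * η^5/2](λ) 420/λ^6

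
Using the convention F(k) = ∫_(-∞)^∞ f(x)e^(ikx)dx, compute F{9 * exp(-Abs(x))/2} 9/(k^2 + 1)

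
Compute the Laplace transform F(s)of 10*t 10/s^2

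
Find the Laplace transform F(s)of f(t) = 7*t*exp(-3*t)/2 7/(2*(s + 3)^2)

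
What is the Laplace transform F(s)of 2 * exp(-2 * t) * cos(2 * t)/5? 2 * (s + 2)/(5 * ((s + 2)^2 + 4))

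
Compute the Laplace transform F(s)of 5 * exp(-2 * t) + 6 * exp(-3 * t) 6/(s + 3) + 5/(s + 2)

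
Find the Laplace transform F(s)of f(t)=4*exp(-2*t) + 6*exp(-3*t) 6/(s + 3) + 4/(s + 2)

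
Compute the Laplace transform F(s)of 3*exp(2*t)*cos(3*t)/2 3*(s - 2)/(2*((s - 2)^2 + 9))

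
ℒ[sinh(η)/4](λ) 1/(4 * (λ^2 - 1))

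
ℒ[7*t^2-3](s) 14/s^3-3/s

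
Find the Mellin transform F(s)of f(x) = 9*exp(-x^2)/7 9*gamma(s/2)/14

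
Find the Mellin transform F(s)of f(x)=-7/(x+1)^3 -7 * pi * (s - 2) * (s - 1)/(2 * sin(pi * s))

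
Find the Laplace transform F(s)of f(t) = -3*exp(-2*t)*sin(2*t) -6/((s+2)^2+4)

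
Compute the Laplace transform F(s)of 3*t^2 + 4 6/s^3 + 4/s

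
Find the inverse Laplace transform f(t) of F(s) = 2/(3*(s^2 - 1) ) 2*sinh(t) /3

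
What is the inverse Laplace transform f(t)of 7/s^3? 7*t^2/2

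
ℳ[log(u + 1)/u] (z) -pi*csc(pi*z)/(z - 1)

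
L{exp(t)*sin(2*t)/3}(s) 2/(3*((s - 1)^2 + 4))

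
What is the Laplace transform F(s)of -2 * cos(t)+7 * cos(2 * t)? 7 * s/(s^2+4) - 2 * s/(s^2+1)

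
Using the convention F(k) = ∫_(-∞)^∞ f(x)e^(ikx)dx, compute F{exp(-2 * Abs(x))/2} 2/(k^2 + 4)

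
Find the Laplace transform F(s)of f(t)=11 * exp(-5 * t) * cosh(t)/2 11 * (s + 5)/(2 * ((s + 5)^2 - 1))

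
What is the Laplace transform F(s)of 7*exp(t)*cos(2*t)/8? 7*(s - 1)/(8*((s - 1)^2 + 4))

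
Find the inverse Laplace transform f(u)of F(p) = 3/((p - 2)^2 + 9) exp(2 * u) * sin(3 * u)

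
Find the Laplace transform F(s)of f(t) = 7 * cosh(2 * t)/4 7 * s/(4 * (s^2 - 4))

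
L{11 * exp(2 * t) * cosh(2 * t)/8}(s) 11 * (s - 2)/(8 * s * (s - 4))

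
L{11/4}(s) 11/(4*s)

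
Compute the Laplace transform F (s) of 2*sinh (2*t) 4/ (s^2 - 4) 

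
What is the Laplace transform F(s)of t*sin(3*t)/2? 3*s/(s^2 + 9)^2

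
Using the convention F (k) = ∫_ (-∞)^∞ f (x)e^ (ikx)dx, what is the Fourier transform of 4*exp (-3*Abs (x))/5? 24/ (5*(k^2 + 9))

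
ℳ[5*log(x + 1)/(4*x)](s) -5*pi*csc(pi*s)/(4*s - 4)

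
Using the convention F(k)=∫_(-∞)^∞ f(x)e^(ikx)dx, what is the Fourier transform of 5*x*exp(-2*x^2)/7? 5*sqrt(2)*I*sqrt(pi)*k*exp(-k^2/8)/56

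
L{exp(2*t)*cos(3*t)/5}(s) (s - 2)/(5*((s - 2)^2 + 9))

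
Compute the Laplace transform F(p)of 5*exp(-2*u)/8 5/(8*(p + 2))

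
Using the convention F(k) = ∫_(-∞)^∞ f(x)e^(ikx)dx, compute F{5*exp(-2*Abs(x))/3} 20/(3*(k^2 + 4))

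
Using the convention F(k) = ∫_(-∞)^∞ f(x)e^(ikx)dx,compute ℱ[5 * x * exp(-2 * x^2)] 5 * sqrt(2) * I * sqrt(pi) * k * exp(-k^2/8)/8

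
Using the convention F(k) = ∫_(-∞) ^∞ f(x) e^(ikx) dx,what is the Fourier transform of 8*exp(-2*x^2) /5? 4*sqrt(2)*sqrt(pi)*exp(-k^2/8) /5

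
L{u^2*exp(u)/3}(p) 2/(3*(p - 1)^3)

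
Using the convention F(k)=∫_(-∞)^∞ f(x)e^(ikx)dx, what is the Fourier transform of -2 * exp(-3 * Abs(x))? -12/(k^2 + 9)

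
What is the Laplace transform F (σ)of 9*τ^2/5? 18/ (5*σ^3)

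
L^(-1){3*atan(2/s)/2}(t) 3*sin(2*t)/(2*t)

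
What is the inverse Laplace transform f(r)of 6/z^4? r^3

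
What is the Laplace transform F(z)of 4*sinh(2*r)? 8/(z^2 - 4)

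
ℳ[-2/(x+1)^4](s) pi*(s - 3)*(s - 2)*(s - 1)/(3*sin(pi*s))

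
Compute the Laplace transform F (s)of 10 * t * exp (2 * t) 10/ (s - 2)^2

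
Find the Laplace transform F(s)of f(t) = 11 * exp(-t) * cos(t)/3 11 * (s + 1)/(3 * ((s + 1)^2 + 1))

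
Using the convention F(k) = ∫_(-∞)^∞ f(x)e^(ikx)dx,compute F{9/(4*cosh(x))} 9*pi/(4*cosh(pi*k/2))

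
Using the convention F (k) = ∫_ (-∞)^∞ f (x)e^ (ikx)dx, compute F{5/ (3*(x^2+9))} 5*pi*exp (-3*Abs (k))/9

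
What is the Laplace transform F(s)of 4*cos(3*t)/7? 4*s/(7*(s^2 + 9))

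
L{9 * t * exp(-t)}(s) 9/(s + 1)^2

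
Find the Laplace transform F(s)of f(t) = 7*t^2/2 7/s^3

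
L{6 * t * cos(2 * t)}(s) 6 * (s^2 - 4)/(s^2+4)^2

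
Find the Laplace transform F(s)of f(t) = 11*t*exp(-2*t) 11/(s + 2)^2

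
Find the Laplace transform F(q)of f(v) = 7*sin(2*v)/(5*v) 7*atan(2/q)/5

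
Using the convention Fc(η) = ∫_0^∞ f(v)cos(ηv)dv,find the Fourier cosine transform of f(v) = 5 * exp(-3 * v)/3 5/(η^2+9)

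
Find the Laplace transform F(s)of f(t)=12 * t 12/s^2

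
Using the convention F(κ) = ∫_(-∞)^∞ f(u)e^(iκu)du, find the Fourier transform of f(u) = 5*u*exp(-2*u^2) 5*sqrt(2)*I*sqrt(pi)*κ*exp(-κ^2/8)/8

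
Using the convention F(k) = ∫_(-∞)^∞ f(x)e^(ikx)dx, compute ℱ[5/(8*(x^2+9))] 5*pi*exp(-3*Abs(k))/24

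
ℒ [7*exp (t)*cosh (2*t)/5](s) 7*(s - 1)/ (5*( (s - 1)^2 - 4))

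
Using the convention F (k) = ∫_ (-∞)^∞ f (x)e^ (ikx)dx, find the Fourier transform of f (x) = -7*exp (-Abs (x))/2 -7/ (k^2 + 1)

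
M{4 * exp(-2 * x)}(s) 2^(2 - s) * gamma(s)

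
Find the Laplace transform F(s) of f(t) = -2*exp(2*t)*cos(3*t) 2*(2 - s) /((s - 2) ^2 + 9) 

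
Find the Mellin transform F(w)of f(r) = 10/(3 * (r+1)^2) -10 * pi * (w - 1)/(3 * sin(pi * w))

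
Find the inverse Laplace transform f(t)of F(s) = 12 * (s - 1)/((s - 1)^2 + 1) 12 * exp(t) * cos(t)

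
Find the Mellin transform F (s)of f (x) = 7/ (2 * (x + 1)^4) 7 * gamma (s) * gamma (4 - s)/12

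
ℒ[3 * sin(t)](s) 3/(s^2 + 1)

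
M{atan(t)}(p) -pi*sec(pi*p/2)/(2*p)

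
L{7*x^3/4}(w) 21/(2*w^4)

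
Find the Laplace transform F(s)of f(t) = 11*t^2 22/s^3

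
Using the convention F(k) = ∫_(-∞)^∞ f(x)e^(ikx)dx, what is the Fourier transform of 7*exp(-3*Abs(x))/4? 21/(2*(k^2 + 9))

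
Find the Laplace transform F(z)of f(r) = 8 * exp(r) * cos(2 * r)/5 8 * (z - 1)/(5 * ((z - 1)^2+4))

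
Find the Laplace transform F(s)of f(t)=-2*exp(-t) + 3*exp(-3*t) 3/(s + 3) - 2/(s + 1)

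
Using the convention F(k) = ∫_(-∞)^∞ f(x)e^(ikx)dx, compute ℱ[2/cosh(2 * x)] pi/cosh(pi * k/4)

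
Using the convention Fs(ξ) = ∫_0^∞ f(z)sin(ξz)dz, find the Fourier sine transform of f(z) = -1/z -pi/2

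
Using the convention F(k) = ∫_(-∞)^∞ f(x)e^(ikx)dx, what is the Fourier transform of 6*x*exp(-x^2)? 3*I*sqrt(pi)*k*exp(-k^2/4)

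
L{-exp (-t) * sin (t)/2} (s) -1/ (2 * (s + 1)^2 + 2)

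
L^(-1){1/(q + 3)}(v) exp(-3 * v)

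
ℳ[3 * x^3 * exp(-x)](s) 3 * gamma(s + 3)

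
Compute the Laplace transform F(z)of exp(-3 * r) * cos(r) (z + 3)/((z + 3)^2 + 1)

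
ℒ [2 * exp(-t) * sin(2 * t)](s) 4/((s + 1) ^2 + 4) 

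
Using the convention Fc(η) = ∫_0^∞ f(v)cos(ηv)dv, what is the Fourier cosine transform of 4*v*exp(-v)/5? 4*(1 - η^2)/(5*(η^2+1)^2)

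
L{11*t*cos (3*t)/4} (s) 11*(s^2 - 9)/ (4*(s^2+9)^2)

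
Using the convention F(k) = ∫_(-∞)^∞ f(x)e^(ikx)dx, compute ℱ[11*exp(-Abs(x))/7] 22/(7*(k^2+1))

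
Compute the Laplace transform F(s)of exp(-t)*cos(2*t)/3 (s + 1)/(3*((s + 1)^2 + 4))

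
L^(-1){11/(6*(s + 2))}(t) 11*exp(-2*t)/6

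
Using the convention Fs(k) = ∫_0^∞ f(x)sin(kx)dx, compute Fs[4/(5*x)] 2*pi/5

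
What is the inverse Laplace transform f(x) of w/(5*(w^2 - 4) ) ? cosh(2*x) /5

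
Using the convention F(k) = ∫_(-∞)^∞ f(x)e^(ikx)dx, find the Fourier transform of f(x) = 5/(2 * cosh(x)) 5 * pi/(2 * cosh(pi * k/2))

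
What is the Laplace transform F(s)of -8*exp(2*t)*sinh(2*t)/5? -16/(5*s*(s - 4))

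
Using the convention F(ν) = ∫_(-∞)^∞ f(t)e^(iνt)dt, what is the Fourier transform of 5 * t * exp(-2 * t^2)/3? 5 * sqrt(2) * I * sqrt(pi) * ν * exp(-ν^2/8)/24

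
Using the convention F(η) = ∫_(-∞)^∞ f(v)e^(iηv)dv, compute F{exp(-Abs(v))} 2/(η^2 + 1)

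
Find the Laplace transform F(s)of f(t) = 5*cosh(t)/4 5*s/(4*(s^2 - 1))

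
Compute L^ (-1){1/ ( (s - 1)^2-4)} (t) exp (t)*sinh (2*t)/2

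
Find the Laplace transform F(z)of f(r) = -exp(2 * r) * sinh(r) -1/((z - 2)^2 - 1)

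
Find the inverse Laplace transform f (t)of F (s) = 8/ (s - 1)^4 4 * t^3 * exp (t)/3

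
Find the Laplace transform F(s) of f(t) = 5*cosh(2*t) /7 5*s/(7*(s^2 - 4) ) 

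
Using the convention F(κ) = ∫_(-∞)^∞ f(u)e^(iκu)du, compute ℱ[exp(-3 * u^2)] sqrt(3) * sqrt(pi) * exp(-κ^2/12)/3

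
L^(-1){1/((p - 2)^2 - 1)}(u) exp(2*u)*sinh(u)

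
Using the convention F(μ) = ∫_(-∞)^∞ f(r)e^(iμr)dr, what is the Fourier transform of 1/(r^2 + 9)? pi * exp(-3 * Abs(μ))/3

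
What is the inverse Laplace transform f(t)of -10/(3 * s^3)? -5 * t^2/3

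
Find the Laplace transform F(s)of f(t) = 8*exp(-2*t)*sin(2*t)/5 16/(5*((s+2)^2+4))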